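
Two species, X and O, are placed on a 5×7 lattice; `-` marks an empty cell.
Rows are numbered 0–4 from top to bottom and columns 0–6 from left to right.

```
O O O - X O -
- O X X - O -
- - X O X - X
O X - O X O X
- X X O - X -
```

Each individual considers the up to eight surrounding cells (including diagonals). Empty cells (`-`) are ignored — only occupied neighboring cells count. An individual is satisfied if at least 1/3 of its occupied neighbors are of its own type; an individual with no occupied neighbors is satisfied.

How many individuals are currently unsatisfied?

4

(0,0)O 2/2 ok
(0,1)O 3/4 ok
(0,2)O 2/4 ok
(0,4)X 1/3 ok
(0,5)O 1/2 ok
(1,1)O 3/5 ok
(1,2)X 2/6 ok
(1,3)X 4/6 ok
(1,5)O 1/4 unhappy
(2,2)X 3/6 ok
(2,3)O 1/6 unhappy
(2,4)X 2/6 ok
(2,6)X 1/3 ok
(3,0)O 0/2 unhappy
(3,1)X 3/4 ok
(3,3)O 2/6 ok
(3,4)X 2/6 ok
(3,5)O 0/5 unhappy
(3,6)X 2/3 ok
(4,1)X 2/3 ok
(4,2)X 2/4 ok
(4,3)O 1/3 ok
(4,5)X 2/3 ok
Unsatisfied: (1,5), (2,3), (3,0), (3,5) — 4 in total.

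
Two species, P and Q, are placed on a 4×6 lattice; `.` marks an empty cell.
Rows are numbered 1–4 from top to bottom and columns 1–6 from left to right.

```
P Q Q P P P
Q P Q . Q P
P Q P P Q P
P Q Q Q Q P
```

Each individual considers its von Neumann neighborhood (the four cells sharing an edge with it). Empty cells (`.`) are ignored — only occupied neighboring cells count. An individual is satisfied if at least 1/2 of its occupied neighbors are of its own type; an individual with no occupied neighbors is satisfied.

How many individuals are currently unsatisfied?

10

Row 1: (1,1)P 0/2 not · (1,2)Q 1/3 not · (1,3)Q 2/3 satisfied · (1,4)P 1/2 satisfied · (1,5)P 2/3 satisfied · (1,6)P 2/2 satisfied
Row 2: (2,1)Q 0/3 not · (2,2)P 0/4 not · (2,3)Q 1/3 not · (2,5)Q 1/3 not · (2,6)P 2/3 satisfied
Row 3: (3,1)P 1/3 not · (3,2)Q 1/4 not · (3,3)P 1/4 not · (3,4)P 1/3 not · (3,5)Q 2/4 satisfied · (3,6)P 2/3 satisfied
Row 4: (4,1)P 1/2 satisfied · (4,2)Q 2/3 satisfied · (4,3)Q 2/3 satisfied · (4,4)Q 2/3 satisfied · (4,5)Q 2/3 satisfied · (4,6)P 1/2 satisfied
Unsatisfied: (1,1), (1,2), (2,1), (2,2), (2,3), (2,5), (3,1), (3,2), (3,3), (3,4) — 10 in total.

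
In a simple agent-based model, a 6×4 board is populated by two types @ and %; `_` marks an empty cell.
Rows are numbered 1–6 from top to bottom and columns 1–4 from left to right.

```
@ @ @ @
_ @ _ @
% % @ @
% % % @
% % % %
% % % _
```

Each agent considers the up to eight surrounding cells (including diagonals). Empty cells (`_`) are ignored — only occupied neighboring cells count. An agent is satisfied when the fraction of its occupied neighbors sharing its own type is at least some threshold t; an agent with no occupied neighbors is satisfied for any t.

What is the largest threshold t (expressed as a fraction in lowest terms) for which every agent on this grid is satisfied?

2/5

(1,1)@ 2/2
(1,2)@ 3/3
(1,3)@ 4/4
(1,4)@ 2/2
(2,2)@ 4/6
(2,4)@ 4/4
(3,1)% 3/4
(3,2)% 4/6
(3,3)@ 4/7
(3,4)@ 3/4
(4,1)% 5/5
(4,2)% 7/8
(4,3)% 5/8
(4,4)@ 2/5
(5,1)% 5/5
(5,2)% 8/8
(5,3)% 6/7
(5,4)% 3/4
(6,1)% 3/3
(6,2)% 5/5
(6,3)% 4/4
The smallest same-type fraction is 2/5 at (4,4), which reduces to 2/5. Any threshold above that leaves this agent unsatisfied.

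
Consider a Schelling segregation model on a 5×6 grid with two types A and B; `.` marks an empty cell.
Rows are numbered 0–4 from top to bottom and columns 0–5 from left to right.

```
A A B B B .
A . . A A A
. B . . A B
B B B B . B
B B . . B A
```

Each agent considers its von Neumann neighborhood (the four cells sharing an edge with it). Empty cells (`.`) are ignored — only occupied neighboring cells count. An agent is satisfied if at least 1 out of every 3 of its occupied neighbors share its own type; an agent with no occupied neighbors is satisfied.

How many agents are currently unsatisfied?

2

Row 0: (0,0)A 2/2 ✓ · (0,1)A 1/2 ✓ · (0,2)B 1/2 ✓ · (0,3)B 2/3 ✓ · (0,4)B 1/2 ✓
Row 1: (1,0)A 1/1 ✓ · (1,3)A 1/2 ✓ · (1,4)A 3/4 ✓ · (1,5)A 1/2 ✓
Row 2: (2,1)B 1/1 ✓ · (2,4)A 1/2 ✓ · (2,5)B 1/3 ✓
Row 3: (3,0)B 2/2 ✓ · (3,1)B 4/4 ✓ · (3,2)B 2/2 ✓ · (3,3)B 1/1 ✓ · (3,5)B 1/2 ✓
Row 4: (4,0)B 2/2 ✓ · (4,1)B 2/2 ✓ · (4,4)B 0/1 ✗ · (4,5)A 0/2 ✗
Unsatisfied: (4,4), (4,5) — 2 in total.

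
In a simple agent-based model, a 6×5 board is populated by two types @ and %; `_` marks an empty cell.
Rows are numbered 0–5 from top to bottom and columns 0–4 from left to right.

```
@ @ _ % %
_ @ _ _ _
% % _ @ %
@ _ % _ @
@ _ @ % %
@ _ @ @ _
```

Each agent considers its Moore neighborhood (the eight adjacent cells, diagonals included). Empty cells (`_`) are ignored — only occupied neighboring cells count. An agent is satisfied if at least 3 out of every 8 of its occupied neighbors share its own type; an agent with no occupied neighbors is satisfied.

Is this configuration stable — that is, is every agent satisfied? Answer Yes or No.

(0,0)@ 2/2 ✓
(0,1)@ 2/2 ✓
(0,3)% 1/1 ✓
(0,4)% 1/1 ✓
(1,1)@ 2/4 ✓
(2,0)% 1/3 ✗
(2,1)% 2/4 ✓
(2,3)@ 1/3 ✗
(2,4)% 0/2 ✗
(3,0)@ 1/3 ✗
(3,2)% 2/4 ✓
(3,4)@ 1/4 ✗
(4,0)@ 2/2 ✓
(4,2)@ 2/4 ✓
(4,3)% 2/6 ✗
(4,4)% 1/3 ✗
(5,0)@ 1/1 ✓
(5,2)@ 2/3 ✓
(5,3)@ 2/4 ✓
For instance (2,0) has only 1/3 same-type neighbors, below 3/8.

No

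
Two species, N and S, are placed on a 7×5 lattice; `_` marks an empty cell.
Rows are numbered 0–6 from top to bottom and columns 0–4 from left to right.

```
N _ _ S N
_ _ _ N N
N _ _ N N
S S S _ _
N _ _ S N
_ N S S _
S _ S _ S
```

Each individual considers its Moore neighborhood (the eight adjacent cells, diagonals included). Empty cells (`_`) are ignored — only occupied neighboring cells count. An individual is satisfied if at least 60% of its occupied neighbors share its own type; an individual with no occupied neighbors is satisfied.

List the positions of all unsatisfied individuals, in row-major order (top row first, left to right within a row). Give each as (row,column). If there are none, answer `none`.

(0,0)N 0/0 satisfied
(0,3)S 0/3 not
(0,4)N 2/3 satisfied
(1,3)N 4/5 satisfied
(1,4)N 4/5 satisfied
(2,0)N 0/2 not
(2,3)N 3/4 satisfied
(2,4)N 3/3 satisfied
(3,0)S 1/3 not
(3,1)S 2/4 not
(3,2)S 2/3 satisfied
(4,0)N 1/3 not
(4,3)S 3/4 satisfied
(4,4)N 0/2 not
(5,1)N 1/4 not
(5,2)S 3/4 satisfied
(5,3)S 4/5 satisfied
(6,0)S 0/1 not
(6,2)S 2/3 satisfied
(6,4)S 1/1 satisfied

(0,3), (2,0), (3,0), (3,1), (4,0), (4,4), (5,1), (6,0)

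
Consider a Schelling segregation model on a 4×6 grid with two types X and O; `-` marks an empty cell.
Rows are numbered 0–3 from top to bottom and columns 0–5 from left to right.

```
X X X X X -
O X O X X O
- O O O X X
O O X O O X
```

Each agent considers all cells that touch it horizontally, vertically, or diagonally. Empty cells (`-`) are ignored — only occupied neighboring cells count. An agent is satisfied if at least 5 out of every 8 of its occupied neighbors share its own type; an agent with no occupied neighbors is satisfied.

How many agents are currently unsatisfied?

11

Row 0: (0,0)X 2/3 ok · (0,1)X 3/5 unhappy · (0,2)X 4/5 ok · (0,3)X 4/5 ok · (0,4)X 3/4 ok
Row 1: (1,0)O 1/4 unhappy · (1,1)X 3/7 unhappy · (1,2)O 3/8 unhappy · (1,3)X 5/8 ok · (1,4)X 5/7 ok · (1,5)O 0/4 unhappy
Row 2: (2,1)O 5/7 ok · (2,2)O 5/8 ok · (2,3)O 4/8 unhappy · (2,4)X 4/8 unhappy · (2,5)X 3/5 unhappy
Row 3: (3,0)O 2/2 ok · (3,1)O 3/4 ok · (3,2)X 0/5 unhappy · (3,3)O 3/5 unhappy · (3,4)O 2/5 unhappy · (3,5)X 2/3 ok
Unsatisfied: (0,1), (1,0), (1,1), (1,2), (1,5), (2,3), (2,4), (2,5), (3,2), (3,3), (3,4) — 11 in total.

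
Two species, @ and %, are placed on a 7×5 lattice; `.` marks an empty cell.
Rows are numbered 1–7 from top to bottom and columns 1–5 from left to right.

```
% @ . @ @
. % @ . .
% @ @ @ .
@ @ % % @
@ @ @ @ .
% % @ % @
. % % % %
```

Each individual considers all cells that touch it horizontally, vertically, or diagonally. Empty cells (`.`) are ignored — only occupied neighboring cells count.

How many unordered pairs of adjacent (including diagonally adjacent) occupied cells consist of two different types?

35

Scan each occupied cell's neighbors to the right and below (and the two forward diagonals) so each pair is counted once.
From row 1: 2 unlike of 6 pairs (running 2/6).
From row 2: 3 unlike of 7 pairs (running 5/13).
From row 3: 8 unlike of 14 pairs (running 13/27).
From row 4: 7 unlike of 15 pairs (running 20/42).
From row 5: 7 unlike of 14 pairs (running 27/56).
From row 6: 8 unlike of 15 pairs (running 35/71).
From row 7: 0 unlike of 3 pairs (running 35/74).
Total adjacent occupied pairs: 74; unlike-type pairs: 35.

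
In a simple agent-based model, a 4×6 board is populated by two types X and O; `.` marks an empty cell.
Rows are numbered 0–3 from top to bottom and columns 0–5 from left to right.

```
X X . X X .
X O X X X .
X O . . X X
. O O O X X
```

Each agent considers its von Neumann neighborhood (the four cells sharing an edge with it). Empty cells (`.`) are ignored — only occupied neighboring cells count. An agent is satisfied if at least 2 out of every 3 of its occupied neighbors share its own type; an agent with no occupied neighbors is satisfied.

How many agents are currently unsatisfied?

5

(0,0)X 2/2 satisfied
(0,1)X 1/2 not
(0,3)X 2/2 satisfied
(0,4)X 2/2 satisfied
(1,0)X 2/3 satisfied
(1,1)O 1/4 not
(1,2)X 1/2 not
(1,3)X 3/3 satisfied
(1,4)X 3/3 satisfied
(2,0)X 1/2 not
(2,1)O 2/3 satisfied
(2,4)X 3/3 satisfied
(2,5)X 2/2 satisfied
(3,1)O 2/2 satisfied
(3,2)O 2/2 satisfied
(3,3)O 1/2 not
(3,4)X 2/3 satisfied
(3,5)X 2/2 satisfied
Unsatisfied: (0,1), (1,1), (1,2), (2,0), (3,3) — 5 in total.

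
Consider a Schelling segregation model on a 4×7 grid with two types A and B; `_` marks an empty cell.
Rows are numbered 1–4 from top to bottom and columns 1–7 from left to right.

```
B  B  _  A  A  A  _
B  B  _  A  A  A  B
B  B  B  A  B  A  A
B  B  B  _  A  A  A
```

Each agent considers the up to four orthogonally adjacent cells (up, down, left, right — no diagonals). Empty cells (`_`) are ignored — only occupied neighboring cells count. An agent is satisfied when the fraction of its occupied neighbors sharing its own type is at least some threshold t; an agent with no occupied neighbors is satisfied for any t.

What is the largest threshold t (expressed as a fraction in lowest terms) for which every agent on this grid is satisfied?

(1,1)B 2/2
(1,2)B 2/2
(1,4)A 2/2
(1,5)A 3/3
(1,6)A 2/2
(2,1)B 3/3
(2,2)B 3/3
(2,4)A 3/3
(2,5)A 3/4
(2,6)A 3/4
(2,7)B 0/2
(3,1)B 3/3
(3,2)B 4/4
(3,3)B 2/3
(3,4)A 1/3
(3,5)B 0/4
(3,6)A 3/4
(3,7)A 2/3
(4,1)B 2/2
(4,2)B 3/3
(4,3)B 2/2
(4,5)A 1/2
(4,6)A 3/3
(4,7)A 2/2
The smallest same-type fraction is 0/2 at (2,7), which reduces to 0/1. Any threshold above that leaves this agent unsatisfied.

0/1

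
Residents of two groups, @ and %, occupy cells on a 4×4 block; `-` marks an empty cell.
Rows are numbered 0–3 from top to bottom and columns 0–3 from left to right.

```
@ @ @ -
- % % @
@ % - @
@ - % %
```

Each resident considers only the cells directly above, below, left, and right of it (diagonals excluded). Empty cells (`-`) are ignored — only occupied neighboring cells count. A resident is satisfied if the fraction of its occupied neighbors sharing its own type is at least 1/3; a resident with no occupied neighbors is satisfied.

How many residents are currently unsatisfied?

0

Row 0: (0,0)@ 1/1 ✓ · (0,1)@ 2/3 ✓ · (0,2)@ 1/2 ✓
Row 1: (1,1)% 2/3 ✓ · (1,2)% 1/3 ✓ · (1,3)@ 1/2 ✓
Row 2: (2,0)@ 1/2 ✓ · (2,1)% 1/2 ✓ · (2,3)@ 1/2 ✓
Row 3: (3,0)@ 1/1 ✓ · (3,2)% 1/1 ✓ · (3,3)% 1/2 ✓
Every one meets the threshold.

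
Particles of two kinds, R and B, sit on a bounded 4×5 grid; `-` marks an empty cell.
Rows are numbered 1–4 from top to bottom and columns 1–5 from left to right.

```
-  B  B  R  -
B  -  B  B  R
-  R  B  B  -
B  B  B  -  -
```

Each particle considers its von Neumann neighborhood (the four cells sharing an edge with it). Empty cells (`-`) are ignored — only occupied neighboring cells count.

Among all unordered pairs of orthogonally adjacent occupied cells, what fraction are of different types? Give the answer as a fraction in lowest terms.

Scan each occupied cell's neighbors to the right and below so each pair is counted once.
From row 1: 2 unlike of 4 pairs (running 2/4).
From row 2: 1 unlike of 4 pairs (running 3/8).
From row 3: 2 unlike of 4 pairs (running 5/12).
From row 4: 0 unlike of 2 pairs (running 5/14).
Total adjacent occupied pairs: 14; unlike-type pairs: 5.
5/14 is already in lowest terms.

5/14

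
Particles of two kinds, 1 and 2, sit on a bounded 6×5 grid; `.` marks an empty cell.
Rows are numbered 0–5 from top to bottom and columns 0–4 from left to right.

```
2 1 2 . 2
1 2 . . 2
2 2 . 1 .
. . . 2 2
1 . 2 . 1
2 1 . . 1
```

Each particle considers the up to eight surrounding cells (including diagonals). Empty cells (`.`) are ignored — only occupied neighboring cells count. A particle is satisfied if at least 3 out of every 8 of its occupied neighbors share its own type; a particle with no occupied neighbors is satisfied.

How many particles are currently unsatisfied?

Row 0: (0,0)2 1/3 unhappy · (0,1)1 1/4 unhappy · (0,2)2 1/2 ok · (0,4)2 1/1 ok
Row 1: (1,0)1 1/5 unhappy · (1,1)2 4/6 ok · (1,4)2 1/2 ok
Row 2: (2,0)2 2/3 ok · (2,1)2 2/3 ok · (2,3)1 0/3 unhappy
Row 3: (3,3)2 2/4 ok · (3,4)2 1/3 unhappy
Row 4: (4,0)1 1/2 ok · (4,2)2 1/2 ok · (4,4)1 1/3 unhappy
Row 5: (5,0)2 0/2 unhappy · (5,1)1 1/3 unhappy · (5,4)1 1/1 ok
Unsatisfied: (0,0), (0,1), (1,0), (2,3), (3,4), (4,4), (5,0), (5,1) — 8 in total.

8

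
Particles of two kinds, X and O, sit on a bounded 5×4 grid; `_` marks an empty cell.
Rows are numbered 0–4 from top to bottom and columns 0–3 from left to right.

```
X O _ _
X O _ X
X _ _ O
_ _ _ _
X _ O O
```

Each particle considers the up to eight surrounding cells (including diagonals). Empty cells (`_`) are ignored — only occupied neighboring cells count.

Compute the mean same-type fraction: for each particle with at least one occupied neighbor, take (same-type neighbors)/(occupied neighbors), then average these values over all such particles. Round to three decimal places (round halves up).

(0,0)X 1/3
(0,1)O 1/3
(1,0)X 2/4
(1,1)O 1/4
(1,3)X 0/1
(2,0)X 1/2
(2,3)O 0/1
(4,0)X — no occupied neighbors
(4,2)O 1/1
(4,3)O 1/1
Sum over 9 particles: 1/3 + 1/3 + 2/4 + 1/4 + 0/1 + 1/2 + 0/1 + 1/1 + 1/1 = 47/12; mean = 47/12 ÷ 9 = 47/108 = 0.435185… → 0.435.

0.435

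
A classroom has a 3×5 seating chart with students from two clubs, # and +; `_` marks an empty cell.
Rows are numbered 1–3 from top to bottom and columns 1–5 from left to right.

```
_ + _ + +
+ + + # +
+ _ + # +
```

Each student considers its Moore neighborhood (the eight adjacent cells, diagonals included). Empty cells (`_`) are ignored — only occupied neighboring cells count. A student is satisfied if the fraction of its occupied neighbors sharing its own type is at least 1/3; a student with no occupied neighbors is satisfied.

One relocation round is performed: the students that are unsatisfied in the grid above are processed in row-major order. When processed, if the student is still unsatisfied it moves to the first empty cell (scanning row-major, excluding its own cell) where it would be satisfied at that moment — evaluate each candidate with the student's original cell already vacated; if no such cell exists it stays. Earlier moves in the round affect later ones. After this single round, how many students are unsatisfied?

Initially unsatisfied (in order): (2,4), (3,4).
  (2,4): no empty cell satisfies it; stays.
  (3,4): no empty cell satisfies it; stays.
Resulting grid:
_ + _ + +
+ + + # +
+ _ + # +
Unsatisfied now: (2,4), (3,4).

2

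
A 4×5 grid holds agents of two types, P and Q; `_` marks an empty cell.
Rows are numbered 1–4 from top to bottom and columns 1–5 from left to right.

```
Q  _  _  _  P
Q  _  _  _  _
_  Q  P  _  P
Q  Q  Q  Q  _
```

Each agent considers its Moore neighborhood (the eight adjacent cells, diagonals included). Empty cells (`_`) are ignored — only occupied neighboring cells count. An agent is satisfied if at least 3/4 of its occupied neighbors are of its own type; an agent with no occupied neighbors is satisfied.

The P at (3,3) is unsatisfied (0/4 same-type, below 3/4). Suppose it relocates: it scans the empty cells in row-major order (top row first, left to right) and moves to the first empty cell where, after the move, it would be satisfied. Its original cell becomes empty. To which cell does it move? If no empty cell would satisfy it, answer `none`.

(1,3)

Vacating (3,3). Empty cells in order:
  (1,2): 0/2 same-type → still unsatisfied.
  (1,3): 0/0 same-type → satisfied — stop here.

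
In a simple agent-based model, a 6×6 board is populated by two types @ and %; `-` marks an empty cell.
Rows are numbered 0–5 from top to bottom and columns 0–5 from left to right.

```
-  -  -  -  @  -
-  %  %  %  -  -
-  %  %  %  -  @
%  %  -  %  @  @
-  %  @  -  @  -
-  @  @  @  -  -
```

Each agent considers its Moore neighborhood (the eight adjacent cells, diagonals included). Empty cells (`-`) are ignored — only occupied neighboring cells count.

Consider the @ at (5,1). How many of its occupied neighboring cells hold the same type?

Occupied neighbors of (5,1): (4,1)=%, (4,2)=@, (5,2)=@.
Same type (@): 2 of 3.

2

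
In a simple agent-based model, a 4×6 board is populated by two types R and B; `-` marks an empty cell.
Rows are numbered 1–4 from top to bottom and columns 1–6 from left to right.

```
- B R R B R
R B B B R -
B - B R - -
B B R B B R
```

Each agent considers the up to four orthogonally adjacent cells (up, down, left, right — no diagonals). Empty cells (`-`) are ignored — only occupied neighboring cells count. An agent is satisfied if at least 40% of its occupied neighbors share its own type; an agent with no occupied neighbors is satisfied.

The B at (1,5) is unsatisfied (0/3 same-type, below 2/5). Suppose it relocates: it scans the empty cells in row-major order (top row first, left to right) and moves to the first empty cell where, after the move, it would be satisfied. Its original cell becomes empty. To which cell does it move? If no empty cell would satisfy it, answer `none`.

Vacating (1,5). Empty cells in order:
  (1,1): 1/2 same-type → satisfied — stop here.

(1,1)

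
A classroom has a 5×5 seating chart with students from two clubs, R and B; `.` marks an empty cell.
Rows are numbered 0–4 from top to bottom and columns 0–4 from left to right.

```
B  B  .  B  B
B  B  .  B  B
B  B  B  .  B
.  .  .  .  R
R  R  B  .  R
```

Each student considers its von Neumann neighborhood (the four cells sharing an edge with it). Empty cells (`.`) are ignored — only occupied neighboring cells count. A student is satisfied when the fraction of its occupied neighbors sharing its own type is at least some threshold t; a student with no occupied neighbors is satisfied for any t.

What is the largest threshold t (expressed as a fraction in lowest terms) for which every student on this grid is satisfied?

(0,0)B 2/2
(0,1)B 2/2
(0,3)B 2/2
(0,4)B 2/2
(1,0)B 3/3
(1,1)B 3/3
(1,3)B 2/2
(1,4)B 3/3
(2,0)B 2/2
(2,1)B 3/3
(2,2)B 1/1
(2,4)B 1/2
(3,4)R 1/2
(4,0)R 1/1
(4,1)R 1/2
(4,2)B 0/1
(4,4)R 1/1
The smallest same-type fraction is 0/1 at (4,2), which reduces to 0/1. Any threshold above that leaves this student unsatisfied.

0/1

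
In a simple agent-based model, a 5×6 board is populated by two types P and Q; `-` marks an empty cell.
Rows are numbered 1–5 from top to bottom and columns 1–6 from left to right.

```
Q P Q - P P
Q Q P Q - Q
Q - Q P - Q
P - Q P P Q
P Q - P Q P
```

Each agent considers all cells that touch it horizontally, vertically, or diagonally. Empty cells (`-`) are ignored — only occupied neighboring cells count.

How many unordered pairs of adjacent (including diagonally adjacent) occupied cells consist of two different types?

Scan each occupied cell's neighbors to the right and below (and the two forward diagonals) so each pair is counted once.
From row 1: 8 unlike of 14 pairs (running 8/14).
From row 2: 4 unlike of 11 pairs (running 12/25).
From row 3: 5 unlike of 9 pairs (running 17/34).
From row 4: 7 unlike of 14 pairs (running 24/48).
From row 5: 3 unlike of 3 pairs (running 27/51).
Total adjacent occupied pairs: 51; unlike-type pairs: 27.

27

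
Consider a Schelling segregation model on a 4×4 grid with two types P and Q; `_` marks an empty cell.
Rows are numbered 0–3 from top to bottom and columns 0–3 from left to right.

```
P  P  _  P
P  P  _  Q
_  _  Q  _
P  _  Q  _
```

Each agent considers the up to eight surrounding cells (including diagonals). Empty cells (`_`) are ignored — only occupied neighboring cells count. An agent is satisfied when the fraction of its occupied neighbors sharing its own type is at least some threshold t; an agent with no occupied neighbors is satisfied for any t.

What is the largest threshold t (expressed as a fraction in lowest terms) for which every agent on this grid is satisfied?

(0,0)P 3/3
(0,1)P 3/3
(0,3)P 0/1
(1,0)P 3/3
(1,1)P 3/4
(1,3)Q 1/2
(2,2)Q 2/3
(3,0)P — no occupied neighbors
(3,2)Q 1/1
The smallest same-type fraction is 0/1 at (0,3), which reduces to 0/1. Any threshold above that leaves this agent unsatisfied.

0/1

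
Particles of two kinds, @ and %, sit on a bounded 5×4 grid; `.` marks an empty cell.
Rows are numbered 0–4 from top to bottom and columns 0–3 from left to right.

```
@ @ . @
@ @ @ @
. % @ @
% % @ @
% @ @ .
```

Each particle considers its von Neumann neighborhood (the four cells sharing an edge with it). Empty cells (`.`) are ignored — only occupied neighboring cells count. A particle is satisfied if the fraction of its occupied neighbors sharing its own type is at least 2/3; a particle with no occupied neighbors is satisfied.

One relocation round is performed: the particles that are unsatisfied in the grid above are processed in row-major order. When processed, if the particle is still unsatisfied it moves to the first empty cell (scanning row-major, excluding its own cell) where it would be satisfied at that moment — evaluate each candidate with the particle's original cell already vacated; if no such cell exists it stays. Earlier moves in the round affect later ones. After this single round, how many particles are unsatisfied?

Initially unsatisfied (in order): (2,1), (3,1), (4,0), (4,1).
  (2,1): no empty cell satisfies it; stays.
  (3,1) → (2,0).
  (4,0): no empty cell satisfies it; stays.
  (4,1) → (0,2).
Resulting grid:
@ @ @ @
@ @ @ @
% % @ @
% . @ @
% . @ .
Unsatisfied now: (2,1).

1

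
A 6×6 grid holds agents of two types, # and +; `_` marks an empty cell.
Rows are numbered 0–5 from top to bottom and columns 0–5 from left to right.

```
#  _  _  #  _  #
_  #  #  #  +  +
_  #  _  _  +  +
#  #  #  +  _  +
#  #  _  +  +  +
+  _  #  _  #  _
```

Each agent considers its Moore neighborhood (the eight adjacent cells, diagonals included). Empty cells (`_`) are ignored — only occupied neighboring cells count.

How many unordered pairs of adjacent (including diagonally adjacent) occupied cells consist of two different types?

13

Scan each occupied cell's neighbors to the right and below (and the two forward diagonals) so each pair is counted once.
From row 0: 3 unlike of 6 pairs (running 3/6).
From row 1: 2 unlike of 11 pairs (running 5/17).
From row 2: 0 unlike of 7 pairs (running 5/24).
From row 3: 2 unlike of 13 pairs (running 7/37).
From row 4: 6 unlike of 10 pairs (running 13/47).
Total adjacent occupied pairs: 47; unlike-type pairs: 13.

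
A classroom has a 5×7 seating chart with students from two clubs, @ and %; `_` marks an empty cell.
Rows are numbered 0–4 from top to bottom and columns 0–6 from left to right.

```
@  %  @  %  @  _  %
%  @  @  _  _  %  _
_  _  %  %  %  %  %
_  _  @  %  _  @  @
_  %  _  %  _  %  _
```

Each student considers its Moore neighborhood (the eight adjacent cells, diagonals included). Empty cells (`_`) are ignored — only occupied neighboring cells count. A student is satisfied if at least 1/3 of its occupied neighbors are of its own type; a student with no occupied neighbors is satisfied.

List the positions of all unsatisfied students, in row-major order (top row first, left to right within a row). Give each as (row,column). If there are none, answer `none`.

(0,1), (0,3), (0,4), (3,2), (3,5), (3,6), (4,1), (4,5)

Row 0: (0,0)@ 1/3 ✓ · (0,1)% 1/5 ✗ · (0,2)@ 2/4 ✓ · (0,3)% 0/3 ✗ · (0,4)@ 0/2 ✗ · (0,6)% 1/1 ✓
Row 1: (1,0)% 1/3 ✓ · (1,1)@ 3/6 ✓ · (1,2)@ 2/6 ✓ · (1,5)% 4/5 ✓
Row 2: (2,2)% 2/5 ✓ · (2,3)% 3/5 ✓ · (2,4)% 4/5 ✓ · (2,5)% 3/5 ✓ · (2,6)% 2/4 ✓
Row 3: (3,2)@ 0/5 ✗ · (3,3)% 4/5 ✓ · (3,5)@ 1/5 ✗ · (3,6)@ 1/4 ✗
Row 4: (4,1)% 0/1 ✗ · (4,3)% 1/2 ✓ · (4,5)% 0/2 ✗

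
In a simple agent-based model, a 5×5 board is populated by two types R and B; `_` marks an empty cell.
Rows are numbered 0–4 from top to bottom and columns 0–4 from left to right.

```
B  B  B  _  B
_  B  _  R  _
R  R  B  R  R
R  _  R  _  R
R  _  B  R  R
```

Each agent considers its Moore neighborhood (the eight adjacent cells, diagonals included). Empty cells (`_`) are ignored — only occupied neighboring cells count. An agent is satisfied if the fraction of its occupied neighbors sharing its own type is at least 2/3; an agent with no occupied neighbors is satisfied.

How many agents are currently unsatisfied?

6

(0,0)B 2/2 satisfied
(0,1)B 3/3 satisfied
(0,2)B 2/3 satisfied
(0,4)B 0/1 not
(1,1)B 4/6 satisfied
(1,3)R 2/5 not
(2,0)R 2/3 satisfied
(2,1)R 3/5 not
(2,2)B 1/5 not
(2,3)R 4/5 satisfied
(2,4)R 3/3 satisfied
(3,0)R 3/3 satisfied
(3,2)R 3/5 not
(3,4)R 4/4 satisfied
(4,0)R 1/1 satisfied
(4,2)B 0/2 not
(4,3)R 3/4 satisfied
(4,4)R 2/2 satisfied
Unsatisfied: (0,4), (1,3), (2,1), (2,2), (3,2), (4,2) — 6 in total.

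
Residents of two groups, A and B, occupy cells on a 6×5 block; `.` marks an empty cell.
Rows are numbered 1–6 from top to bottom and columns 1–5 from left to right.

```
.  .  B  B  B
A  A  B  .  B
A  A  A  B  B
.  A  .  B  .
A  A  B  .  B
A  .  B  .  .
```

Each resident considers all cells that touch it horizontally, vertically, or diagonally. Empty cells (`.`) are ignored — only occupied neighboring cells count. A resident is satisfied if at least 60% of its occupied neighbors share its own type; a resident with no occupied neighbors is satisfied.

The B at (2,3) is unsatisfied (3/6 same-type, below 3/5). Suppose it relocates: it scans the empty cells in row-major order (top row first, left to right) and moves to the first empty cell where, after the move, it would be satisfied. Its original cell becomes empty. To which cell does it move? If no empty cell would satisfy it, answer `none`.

(2,4)

Vacating (2,3). Empty cells in order:
  (1,1): 0/2 same-type → still unsatisfied.
  (1,2): 1/3 same-type → still unsatisfied.
  (2,4): 6/7 same-type → satisfied — stop here.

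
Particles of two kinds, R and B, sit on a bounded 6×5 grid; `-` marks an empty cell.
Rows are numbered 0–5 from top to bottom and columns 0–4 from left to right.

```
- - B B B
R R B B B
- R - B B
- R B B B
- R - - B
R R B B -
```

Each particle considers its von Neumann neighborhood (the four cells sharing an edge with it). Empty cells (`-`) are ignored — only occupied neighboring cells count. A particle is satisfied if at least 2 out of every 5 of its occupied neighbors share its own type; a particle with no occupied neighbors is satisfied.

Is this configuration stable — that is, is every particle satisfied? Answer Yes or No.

Yes

Row 0: (0,2)B 2/2 satisfied · (0,3)B 3/3 satisfied · (0,4)B 2/2 satisfied
Row 1: (1,0)R 1/1 satisfied · (1,1)R 2/3 satisfied · (1,2)B 2/3 satisfied · (1,3)B 4/4 satisfied · (1,4)B 3/3 satisfied
Row 2: (2,1)R 2/2 satisfied · (2,3)B 3/3 satisfied · (2,4)B 3/3 satisfied
Row 3: (3,1)R 2/3 satisfied · (3,2)B 1/2 satisfied · (3,3)B 3/3 satisfied · (3,4)B 3/3 satisfied
Row 4: (4,1)R 2/2 satisfied · (4,4)B 1/1 satisfied
Row 5: (5,0)R 1/1 satisfied · (5,1)R 2/3 satisfied · (5,2)B 1/2 satisfied · (5,3)B 1/1 satisfied
All meet the threshold, so the configuration is stable.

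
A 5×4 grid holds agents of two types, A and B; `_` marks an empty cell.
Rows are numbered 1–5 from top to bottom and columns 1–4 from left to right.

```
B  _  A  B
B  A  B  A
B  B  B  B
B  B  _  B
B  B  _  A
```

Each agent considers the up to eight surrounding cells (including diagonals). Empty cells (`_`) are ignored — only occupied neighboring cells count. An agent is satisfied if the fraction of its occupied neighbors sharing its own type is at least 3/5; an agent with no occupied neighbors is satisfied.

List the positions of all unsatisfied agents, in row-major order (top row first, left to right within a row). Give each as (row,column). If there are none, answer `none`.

(1,1), (1,3), (1,4), (2,2), (2,3), (2,4), (5,4)

Row 1: (1,1)B 1/2 unhappy · (1,3)A 2/4 unhappy · (1,4)B 1/3 unhappy
Row 2: (2,1)B 3/4 ok · (2,2)A 1/7 unhappy · (2,3)B 4/7 unhappy · (2,4)A 1/5 unhappy
Row 3: (3,1)B 4/5 ok · (3,2)B 6/7 ok · (3,3)B 5/7 ok · (3,4)B 3/4 ok
Row 4: (4,1)B 5/5 ok · (4,2)B 6/6 ok · (4,4)B 2/3 ok
Row 5: (5,1)B 3/3 ok · (5,2)B 3/3 ok · (5,4)A 0/1 unhappy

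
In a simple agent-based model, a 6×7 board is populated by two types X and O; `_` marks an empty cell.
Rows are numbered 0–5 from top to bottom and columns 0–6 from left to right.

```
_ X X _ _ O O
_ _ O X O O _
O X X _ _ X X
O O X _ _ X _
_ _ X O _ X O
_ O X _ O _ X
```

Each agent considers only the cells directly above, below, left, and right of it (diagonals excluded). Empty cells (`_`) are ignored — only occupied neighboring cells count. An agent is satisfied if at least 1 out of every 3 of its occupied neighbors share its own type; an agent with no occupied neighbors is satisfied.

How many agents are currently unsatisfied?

(0,1)X 1/1 ✓
(0,2)X 1/2 ✓
(0,5)O 2/2 ✓
(0,6)O 1/1 ✓
(1,2)O 0/3 ✗
(1,3)X 0/2 ✗
(1,4)O 1/2 ✓
(1,5)O 2/3 ✓
(2,0)O 1/2 ✓
(2,1)X 1/3 ✓
(2,2)X 2/3 ✓
(2,5)X 2/3 ✓
(2,6)X 1/1 ✓
(3,0)O 2/2 ✓
(3,1)O 1/3 ✓
(3,2)X 2/3 ✓
(3,5)X 2/2 ✓
(4,2)X 2/3 ✓
(4,3)O 0/1 ✗
(4,5)X 1/2 ✓
(4,6)O 0/2 ✗
(5,1)O 0/1 ✗
(5,2)X 1/2 ✓
(5,4)O 0/0 ✓
(5,6)X 0/1 ✗
Unsatisfied: (1,2), (1,3), (4,3), (4,6), (5,1), (5,6) — 6 in total.

6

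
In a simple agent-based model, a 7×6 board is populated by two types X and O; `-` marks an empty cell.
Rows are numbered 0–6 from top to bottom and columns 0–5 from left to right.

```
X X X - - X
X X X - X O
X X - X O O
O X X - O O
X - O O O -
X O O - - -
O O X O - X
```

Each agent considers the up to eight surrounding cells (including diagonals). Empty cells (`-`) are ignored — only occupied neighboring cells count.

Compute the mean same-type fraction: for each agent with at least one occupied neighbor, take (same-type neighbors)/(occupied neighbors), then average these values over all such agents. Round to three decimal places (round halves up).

Row 0: (0,0)X 3/3 · (0,1)X 5/5 · (0,2)X 3/3 · (0,5)X 1/2
Row 1: (1,0)X 5/5 · (1,1)X 7/7 · (1,2)X 5/5 · (1,4)X 2/5 · (1,5)O 2/4
Row 2: (2,0)X 4/5 · (2,1)X 6/7 · (2,3)X 3/5 · (2,4)O 4/6 · (2,5)O 4/5
Row 3: (3,0)O 0/4 · (3,1)X 4/6 · (3,2)X 3/5 · (3,4)O 5/6 · (3,5)O 4/4
Row 4: (4,0)X 2/4 · (4,2)O 3/5 · (4,3)O 4/5 · (4,4)O 3/3
Row 5: (5,0)X 1/4 · (5,1)O 4/7 · (5,2)O 5/6
Row 6: (6,0)O 2/3 · (6,1)O 3/5 · (6,2)X 0/4 · (6,3)O 1/2 · (6,5)X — no occupied neighbors
Sum over 30 agents: 3/3 + 5/5 + 3/3 + 1/2 + 5/5 + 7/7 + 5/5 + 2/5 + 2/4 + 4/5 + 6/7 + 3/5 + 4/6 + 4/5 + 0/4 + 4/6 + 3/5 + 5/6 + 4/4 + 2/4 + 3/5 + 4/5 + 3/3 + 1/4 + 4/7 + 5/6 + 2/3 + 3/5 + 0/4 + 1/2 = 8629/420; mean = 8629/420 ÷ 30 = 8629/12600 = 0.684841… → 0.685.

0.685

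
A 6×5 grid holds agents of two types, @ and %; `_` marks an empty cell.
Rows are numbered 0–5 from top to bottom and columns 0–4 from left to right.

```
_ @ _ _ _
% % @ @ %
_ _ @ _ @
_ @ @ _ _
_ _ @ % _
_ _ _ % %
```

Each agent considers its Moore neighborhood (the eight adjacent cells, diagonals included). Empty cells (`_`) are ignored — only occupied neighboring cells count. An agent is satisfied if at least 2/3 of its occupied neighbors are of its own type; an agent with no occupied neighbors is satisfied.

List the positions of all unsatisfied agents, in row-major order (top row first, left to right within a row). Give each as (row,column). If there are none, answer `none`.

(0,1), (1,0), (1,1), (1,4), (2,4), (4,2), (4,3)

Row 0: (0,1)@ 1/3 unhappy
Row 1: (1,0)% 1/2 unhappy · (1,1)% 1/4 unhappy · (1,2)@ 3/4 ok · (1,3)@ 3/4 ok · (1,4)% 0/2 unhappy
Row 2: (2,2)@ 4/5 ok · (2,4)@ 1/2 unhappy
Row 3: (3,1)@ 3/3 ok · (3,2)@ 3/4 ok
Row 4: (4,2)@ 2/4 unhappy · (4,3)% 2/4 unhappy
Row 5: (5,3)% 2/3 ok · (5,4)% 2/2 ok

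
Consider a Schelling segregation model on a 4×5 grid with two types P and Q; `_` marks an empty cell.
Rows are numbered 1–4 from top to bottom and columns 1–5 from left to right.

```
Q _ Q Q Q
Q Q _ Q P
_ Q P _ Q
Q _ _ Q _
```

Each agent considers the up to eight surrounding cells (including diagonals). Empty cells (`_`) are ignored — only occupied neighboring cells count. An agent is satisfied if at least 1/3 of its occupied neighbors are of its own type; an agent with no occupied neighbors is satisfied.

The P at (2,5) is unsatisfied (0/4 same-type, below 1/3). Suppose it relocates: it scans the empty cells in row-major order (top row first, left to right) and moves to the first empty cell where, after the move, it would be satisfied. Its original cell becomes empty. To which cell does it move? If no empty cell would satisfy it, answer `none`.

Vacating (2,5). Empty cells in order:
  (1,2): 0/4 same-type → still unsatisfied.
  (2,3): 1/6 same-type → still unsatisfied.
  (3,1): 0/4 same-type → still unsatisfied.
  (3,4): 1/4 same-type → still unsatisfied.
  (4,2): 1/3 same-type → satisfied — stop here.

(4,2)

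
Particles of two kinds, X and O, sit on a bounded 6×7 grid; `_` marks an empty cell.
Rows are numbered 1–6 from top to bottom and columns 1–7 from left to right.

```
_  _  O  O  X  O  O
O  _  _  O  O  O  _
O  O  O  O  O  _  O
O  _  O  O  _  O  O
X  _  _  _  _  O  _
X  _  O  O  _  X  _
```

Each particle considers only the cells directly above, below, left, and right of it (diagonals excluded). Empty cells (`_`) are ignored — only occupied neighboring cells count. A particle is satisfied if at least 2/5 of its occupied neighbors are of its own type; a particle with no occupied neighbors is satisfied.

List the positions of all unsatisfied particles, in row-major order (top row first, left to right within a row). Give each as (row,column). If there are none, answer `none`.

(1,3)O 1/1 ok
(1,4)O 2/3 ok
(1,5)X 0/3 unhappy
(1,6)O 2/3 ok
(1,7)O 1/1 ok
(2,1)O 1/1 ok
(2,4)O 3/3 ok
(2,5)O 3/4 ok
(2,6)O 2/2 ok
(3,1)O 3/3 ok
(3,2)O 2/2 ok
(3,3)O 3/3 ok
(3,4)O 4/4 ok
(3,5)O 2/2 ok
(3,7)O 1/1 ok
(4,1)O 1/2 ok
(4,3)O 2/2 ok
(4,4)O 2/2 ok
(4,6)O 2/2 ok
(4,7)O 2/2 ok
(5,1)X 1/2 ok
(5,6)O 1/2 ok
(6,1)X 1/1 ok
(6,3)O 1/1 ok
(6,4)O 1/1 ok
(6,6)X 0/1 unhappy

(1,5), (6,6)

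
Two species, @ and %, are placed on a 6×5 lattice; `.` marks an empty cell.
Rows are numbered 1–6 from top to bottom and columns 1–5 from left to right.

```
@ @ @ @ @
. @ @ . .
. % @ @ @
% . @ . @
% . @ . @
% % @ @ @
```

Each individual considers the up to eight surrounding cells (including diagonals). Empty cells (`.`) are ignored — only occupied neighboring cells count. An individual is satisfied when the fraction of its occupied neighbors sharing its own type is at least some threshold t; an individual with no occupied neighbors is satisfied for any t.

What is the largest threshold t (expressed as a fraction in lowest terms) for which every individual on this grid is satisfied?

1/5

(1,1)@ 2/2
(1,2)@ 4/4
(1,3)@ 4/4
(1,4)@ 3/3
(1,5)@ 1/1
(2,2)@ 5/6
(2,3)@ 6/7
(3,2)% 1/5
(3,3)@ 4/5
(3,4)@ 5/5
(3,5)@ 2/2
(4,1)% 2/2
(4,3)@ 3/4
(4,5)@ 3/3
(5,1)% 3/3
(5,3)@ 3/4
(5,5)@ 3/3
(6,1)% 2/2
(6,2)% 2/4
(6,3)@ 2/3
(6,4)@ 4/4
(6,5)@ 2/2
The smallest same-type fraction is 1/5 at (3,2), which reduces to 1/5. Any threshold above that leaves this individual unsatisfied.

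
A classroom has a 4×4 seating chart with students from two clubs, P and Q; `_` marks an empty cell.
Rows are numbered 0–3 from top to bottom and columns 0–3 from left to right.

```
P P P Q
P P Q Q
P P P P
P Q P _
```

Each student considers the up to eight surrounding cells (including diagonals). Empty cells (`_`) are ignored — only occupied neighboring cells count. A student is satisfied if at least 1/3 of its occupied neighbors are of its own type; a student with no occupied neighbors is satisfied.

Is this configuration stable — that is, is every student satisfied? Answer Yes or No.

No

(0,0)P 3/3 ✓
(0,1)P 4/5 ✓
(0,2)P 2/5 ✓
(0,3)Q 2/3 ✓
(1,0)P 5/5 ✓
(1,1)P 7/8 ✓
(1,2)Q 2/8 ✗
(1,3)Q 2/5 ✓
(2,0)P 4/5 ✓
(2,1)P 6/8 ✓
(2,2)P 4/7 ✓
(2,3)P 2/4 ✓
(3,0)P 2/3 ✓
(3,1)Q 0/5 ✗
(3,2)P 3/4 ✓
For instance (1,2) has only 2/8 same-type neighbors, below 1/3.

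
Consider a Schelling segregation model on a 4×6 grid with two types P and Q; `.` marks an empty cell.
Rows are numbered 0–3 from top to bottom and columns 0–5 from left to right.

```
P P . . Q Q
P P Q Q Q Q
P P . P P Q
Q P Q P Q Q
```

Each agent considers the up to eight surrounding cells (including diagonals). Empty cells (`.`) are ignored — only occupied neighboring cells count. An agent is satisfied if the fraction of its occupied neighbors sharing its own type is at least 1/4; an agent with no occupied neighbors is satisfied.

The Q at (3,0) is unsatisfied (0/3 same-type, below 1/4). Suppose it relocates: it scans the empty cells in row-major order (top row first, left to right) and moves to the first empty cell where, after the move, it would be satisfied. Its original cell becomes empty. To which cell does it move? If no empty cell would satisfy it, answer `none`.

(0,2)

Vacating (3,0). Empty cells in order:
  (0,2): 2/4 same-type → satisfied — stop here.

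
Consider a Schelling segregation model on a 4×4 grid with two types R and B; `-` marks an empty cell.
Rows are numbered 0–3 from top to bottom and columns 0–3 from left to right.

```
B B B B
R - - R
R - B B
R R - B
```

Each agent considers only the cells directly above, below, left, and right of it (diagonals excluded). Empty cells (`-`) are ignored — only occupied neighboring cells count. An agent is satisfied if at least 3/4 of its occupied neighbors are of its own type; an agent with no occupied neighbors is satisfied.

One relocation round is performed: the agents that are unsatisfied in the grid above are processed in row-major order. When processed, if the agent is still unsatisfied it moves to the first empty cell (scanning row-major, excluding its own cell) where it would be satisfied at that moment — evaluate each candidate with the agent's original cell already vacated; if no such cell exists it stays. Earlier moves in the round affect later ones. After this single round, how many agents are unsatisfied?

5

Initially unsatisfied (in order): (0,0), (0,3), (1,0), (1,3), (2,3).
  (0,0): no empty cell satisfies it; stays.
  (0,3): no empty cell satisfies it; stays.
  (1,0): no empty cell satisfies it; stays.
  (1,3): no empty cell satisfies it; stays.
  (2,3): no empty cell satisfies it; stays.
Resulting grid:
B B B B
R - - R
R - B B
R R - B
Unsatisfied now: (0,0), (0,3), (1,0), (1,3), (2,3).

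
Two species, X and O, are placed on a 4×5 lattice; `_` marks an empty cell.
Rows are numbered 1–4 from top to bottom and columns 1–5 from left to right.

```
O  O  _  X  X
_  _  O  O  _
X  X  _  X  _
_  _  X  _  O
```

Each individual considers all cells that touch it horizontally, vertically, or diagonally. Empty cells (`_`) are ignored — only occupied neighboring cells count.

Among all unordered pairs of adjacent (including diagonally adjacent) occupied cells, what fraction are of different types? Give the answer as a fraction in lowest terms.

1/2

Scan each occupied cell's neighbors to the right and below (and the two forward diagonals) so each pair is counted once.
From row 1: 3 unlike of 6 pairs (running 3/6).
From row 2: 3 unlike of 4 pairs (running 6/10).
From row 3: 1 unlike of 4 pairs (running 7/14).
Total adjacent occupied pairs: 14; unlike-type pairs: 7.
7/14 reduces to 1/2.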